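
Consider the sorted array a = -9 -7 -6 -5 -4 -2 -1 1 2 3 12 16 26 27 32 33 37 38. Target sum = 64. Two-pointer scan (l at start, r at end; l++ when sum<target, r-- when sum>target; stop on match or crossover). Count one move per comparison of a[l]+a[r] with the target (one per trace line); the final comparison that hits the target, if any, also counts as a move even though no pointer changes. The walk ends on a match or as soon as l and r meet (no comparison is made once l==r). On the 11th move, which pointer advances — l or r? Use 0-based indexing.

l

l=0 r=17: -9+38=29 <64, l++
l=1 r=17: -7+38=31 <64, l++
l=2 r=17: -6+38=32 <64, l++
l=3 r=17: -5+38=33 <64, l++
l=4 r=17: -4+38=34 <64, l++
l=5 r=17: -2+38=36 <64, l++
l=6 r=17: -1+38=37 <64, l++
l=7 r=17: 1+38=39 <64, l++
l=8 r=17: 2+38=40 <64, l++
l=9 r=17: 3+38=41 <64, l++
l=10 r=17: 12+38=50 <64, l++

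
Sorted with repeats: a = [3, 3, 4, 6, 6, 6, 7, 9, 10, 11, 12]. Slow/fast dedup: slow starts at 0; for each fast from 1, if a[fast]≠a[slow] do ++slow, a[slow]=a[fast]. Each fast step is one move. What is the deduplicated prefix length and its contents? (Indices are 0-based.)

(s=0,f=1) a[fast]=3=a[slow] dup → fast++
(s=0,f=2) a[fast]=4≠a[slow]=3 write a[1]=4 → slow++,fast++
(s=1,f=3) a[fast]=6≠a[slow]=4 write a[2]=6 → slow++,fast++
(s=2,f=4) a[fast]=6=a[slow] dup → fast++
(s=2,f=5) a[fast]=6=a[slow] dup → fast++
(s=2,f=6) a[fast]=7≠a[slow]=6 write a[3]=7 → slow++,fast++
(s=3,f=7) a[fast]=9≠a[slow]=7 write a[4]=9 → slow++,fast++
(s=4,f=8) a[fast]=10≠a[slow]=9 write a[5]=10 → slow++,fast++
(s=5,f=9) a[fast]=11≠a[slow]=10 write a[6]=11 → slow++,fast++
(s=6,f=10) a[fast]=12≠a[slow]=11 write a[7]=12 → slow++,fast++

length 8; prefix = [3, 4, 6, 7, 9, 10, 11, 12]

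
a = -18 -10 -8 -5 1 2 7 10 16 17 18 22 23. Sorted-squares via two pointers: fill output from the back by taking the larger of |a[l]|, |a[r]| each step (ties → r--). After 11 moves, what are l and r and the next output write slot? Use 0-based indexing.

[0,12] |-18|<=|23| out[12]=529 → r--
[0,11] |-18|<=|22| out[11]=484 → r--
[0,10] |-18|<=|18| out[10]=324 → r--
[0,9] |-18|>|17| out[9]=324 → l++
[1,9] |-10|<=|17| out[8]=289 → r--
[1,8] |-10|<=|16| out[7]=256 → r--
[1,7] |-10|<=|10| out[6]=100 → r--
[1,6] |-10|>|7| out[5]=100 → l++
[2,6] |-8|>|7| out[4]=64 → l++
[3,6] |-5|<=|7| out[3]=49 → r--
[3,5] |-5|>|2| out[2]=25 → l++

l=4, r=5, next write slot=1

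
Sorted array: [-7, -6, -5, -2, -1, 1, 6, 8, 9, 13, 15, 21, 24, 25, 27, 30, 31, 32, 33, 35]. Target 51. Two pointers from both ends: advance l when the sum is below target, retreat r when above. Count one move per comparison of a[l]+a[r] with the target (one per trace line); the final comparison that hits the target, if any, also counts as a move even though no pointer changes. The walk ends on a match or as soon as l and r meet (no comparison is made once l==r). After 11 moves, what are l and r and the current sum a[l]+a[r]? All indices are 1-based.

l=1 r=20: -7+35=28 <51, l++
l=2 r=20: -6+35=29 <51, l++
l=3 r=20: -5+35=30 <51, l++
l=4 r=20: -2+35=33 <51, l++
l=5 r=20: -1+35=34 <51, l++
l=6 r=20: 1+35=36 <51, l++
l=7 r=20: 6+35=41 <51, l++
l=8 r=20: 8+35=43 <51, l++
l=9 r=20: 9+35=44 <51, l++
l=10 r=20: 13+35=48 <51, l++
l=11 r=20: 15+35=50 <51, l++

l=12, r=20, sum=56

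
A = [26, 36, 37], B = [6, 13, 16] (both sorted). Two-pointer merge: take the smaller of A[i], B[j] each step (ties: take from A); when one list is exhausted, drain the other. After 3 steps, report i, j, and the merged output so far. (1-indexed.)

[i=1,j=1] A[i]=26>B[j]=6 take 6 → j++
[i=1,j=2] A[i]=26>B[j]=13 take 13 → j++
[i=1,j=3] A[i]=26>B[j]=16 take 16 → j++

i=1, j=4, merged so far=[6, 13, 16]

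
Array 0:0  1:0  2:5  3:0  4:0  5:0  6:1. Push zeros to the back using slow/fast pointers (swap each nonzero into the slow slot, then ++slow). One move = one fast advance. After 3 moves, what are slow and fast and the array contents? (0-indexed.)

slow=1, fast=3, a=[5, 0, 0, 0, 0, 0, 1]

slow=0 fast=0: a[fast]=0, fast++
slow=0 fast=1: a[fast]=0, fast++
slow=0 fast=2: a[fast]=5≠0 swap→a[0]=5, slow++,fast++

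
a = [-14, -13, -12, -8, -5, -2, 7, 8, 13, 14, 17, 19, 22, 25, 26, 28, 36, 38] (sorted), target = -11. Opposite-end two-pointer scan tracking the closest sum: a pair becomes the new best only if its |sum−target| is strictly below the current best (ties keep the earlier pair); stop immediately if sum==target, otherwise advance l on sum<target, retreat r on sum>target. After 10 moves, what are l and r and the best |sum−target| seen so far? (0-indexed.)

l=0, r=7, best |Δ|=10

l=0 r=17: -14+38=24 d=35 *, r--
l=0 r=16: -14+36=22 d=33 *, r--
l=0 r=15: -14+28=14 d=25 *, r--
l=0 r=14: -14+26=12 d=23 *, r--
l=0 r=13: -14+25=11 d=22 *, r--
l=0 r=12: -14+22=8 d=19 *, r--
l=0 r=11: -14+19=5 d=16 *, r--
l=0 r=10: -14+17=3 d=14 *, r--
l=0 r=9: -14+14=0 d=11 *, r--
l=0 r=8: -14+13=-1 d=10 *, r--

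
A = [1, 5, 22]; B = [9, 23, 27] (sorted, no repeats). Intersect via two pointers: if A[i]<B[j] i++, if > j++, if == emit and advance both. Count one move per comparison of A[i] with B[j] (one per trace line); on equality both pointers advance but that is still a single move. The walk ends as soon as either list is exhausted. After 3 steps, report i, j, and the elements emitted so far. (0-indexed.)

i=2, j=1, emitted=[]

i=0 j=0: 1<9, i++
i=1 j=0: 5<9, i++
i=2 j=0: 22>9, j++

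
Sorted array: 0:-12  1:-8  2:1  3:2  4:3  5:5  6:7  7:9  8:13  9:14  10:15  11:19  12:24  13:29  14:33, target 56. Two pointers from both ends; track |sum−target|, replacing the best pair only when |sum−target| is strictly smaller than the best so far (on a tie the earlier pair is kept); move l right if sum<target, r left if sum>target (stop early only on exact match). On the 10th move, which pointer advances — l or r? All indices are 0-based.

[0,14] -12+33=21 d=35 * → l++
[1,14] -8+33=25 d=31 * → l++
[2,14] 1+33=34 d=22 * → l++
[3,14] 2+33=35 d=21 * → l++
[4,14] 3+33=36 d=20 * → l++
[5,14] 5+33=38 d=18 * → l++
[6,14] 7+33=40 d=16 * → l++
[7,14] 9+33=42 d=14 * → l++
[8,14] 13+33=46 d=10 * → l++
[9,14] 14+33=47 d=9 * → l++

l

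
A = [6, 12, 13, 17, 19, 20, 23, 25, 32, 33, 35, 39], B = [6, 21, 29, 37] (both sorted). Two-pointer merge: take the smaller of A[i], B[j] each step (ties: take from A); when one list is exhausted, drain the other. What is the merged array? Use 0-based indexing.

i=0 j=0: A[i]=6<=B[j]=6 take 6, i++
i=1 j=0: A[i]=12>B[j]=6 take 6, j++
i=1 j=1: A[i]=12<=B[j]=21 take 12, i++
i=2 j=1: A[i]=13<=B[j]=21 take 13, i++
i=3 j=1: A[i]=17<=B[j]=21 take 17, i++
i=4 j=1: A[i]=19<=B[j]=21 take 19, i++
i=5 j=1: A[i]=20<=B[j]=21 take 20, i++
i=6 j=1: A[i]=23>B[j]=21 take 21, j++
i=6 j=2: A[i]=23<=B[j]=29 take 23, i++
i=7 j=2: A[i]=25<=B[j]=29 take 25, i++
i=8 j=2: A[i]=32>B[j]=29 take 29, j++
i=8 j=3: A[i]=32<=B[j]=37 take 32, i++
i=9 j=3: A[i]=33<=B[j]=37 take 33, i++
i=10 j=3: A[i]=35<=B[j]=37 take 35, i++
i=11 j=3: A[i]=39>B[j]=37 take 37, j++
i=11 j=4: B done, take A[i]=39, i++

[6, 6, 12, 13, 17, 19, 20, 21, 23, 25, 29, 32, 33, 35, 37, 39]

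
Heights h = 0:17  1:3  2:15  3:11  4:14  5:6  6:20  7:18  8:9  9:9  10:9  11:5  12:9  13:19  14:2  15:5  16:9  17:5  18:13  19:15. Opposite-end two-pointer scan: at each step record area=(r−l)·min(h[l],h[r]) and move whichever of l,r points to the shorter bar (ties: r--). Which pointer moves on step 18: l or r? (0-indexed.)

r

l=0 r=19: min(17,15)*19=285 best=285 *, r--
l=0 r=18: min(17,13)*18=234 best=285, r--
l=0 r=17: min(17,5)*17=85 best=285, r--
l=0 r=16: min(17,9)*16=144 best=285, r--
l=0 r=15: min(17,5)*15=75 best=285, r--
l=0 r=14: min(17,2)*14=28 best=285, r--
l=0 r=13: min(17,19)*13=221 best=285, l++
l=1 r=13: min(3,19)*12=36 best=285, l++
l=2 r=13: min(15,19)*11=165 best=285, l++
l=3 r=13: min(11,19)*10=110 best=285, l++
l=4 r=13: min(14,19)*9=126 best=285, l++
l=5 r=13: min(6,19)*8=48 best=285, l++
l=6 r=13: min(20,19)*7=133 best=285, r--
l=6 r=12: min(20,9)*6=54 best=285, r--
l=6 r=11: min(20,5)*5=25 best=285, r--
l=6 r=10: min(20,9)*4=36 best=285, r--
l=6 r=9: min(20,9)*3=27 best=285, r--
l=6 r=8: min(20,9)*2=18 best=285, r--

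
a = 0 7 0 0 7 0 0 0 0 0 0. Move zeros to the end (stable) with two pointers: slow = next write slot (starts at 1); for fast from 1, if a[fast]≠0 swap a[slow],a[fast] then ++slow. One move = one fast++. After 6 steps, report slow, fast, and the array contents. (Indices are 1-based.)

slow=1 fast=1: a[fast]=0, fast++
slow=1 fast=2: a[fast]=7≠0 swap→a[1]=7, slow++,fast++
slow=2 fast=3: a[fast]=0, fast++
slow=2 fast=4: a[fast]=0, fast++
slow=2 fast=5: a[fast]=7≠0 swap→a[2]=7, slow++,fast++
slow=3 fast=6: a[fast]=0, fast++

slow=3, fast=7, a=[7, 7, 0, 0, 0, 0, 0, 0, 0, 0, 0]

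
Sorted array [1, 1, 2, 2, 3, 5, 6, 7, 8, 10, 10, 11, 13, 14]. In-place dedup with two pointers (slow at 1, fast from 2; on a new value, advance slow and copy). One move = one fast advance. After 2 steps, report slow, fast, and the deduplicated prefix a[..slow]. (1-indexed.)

(s=1,f=2) a[fast]=1=a[slow] dup → fast++
(s=1,f=3) a[fast]=2≠a[slow]=1 write a[2]=2 → slow++,fast++

slow=2, fast=4, prefix=[1, 2]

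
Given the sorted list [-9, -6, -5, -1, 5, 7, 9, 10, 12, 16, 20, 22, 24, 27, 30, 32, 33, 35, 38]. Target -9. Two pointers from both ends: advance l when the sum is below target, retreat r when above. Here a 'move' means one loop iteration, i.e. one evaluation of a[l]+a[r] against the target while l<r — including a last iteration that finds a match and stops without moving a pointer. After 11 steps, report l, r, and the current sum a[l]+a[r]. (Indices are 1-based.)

l=1, r=8, sum=1

[1,19] -9+38=29 >-9 → r--
[1,18] -9+35=26 >-9 → r--
[1,17] -9+33=24 >-9 → r--
[1,16] -9+32=23 >-9 → r--
[1,15] -9+30=21 >-9 → r--
[1,14] -9+27=18 >-9 → r--
[1,13] -9+24=15 >-9 → r--
[1,12] -9+22=13 >-9 → r--
[1,11] -9+20=11 >-9 → r--
[1,10] -9+16=7 >-9 → r--
[1,9] -9+12=3 >-9 → r--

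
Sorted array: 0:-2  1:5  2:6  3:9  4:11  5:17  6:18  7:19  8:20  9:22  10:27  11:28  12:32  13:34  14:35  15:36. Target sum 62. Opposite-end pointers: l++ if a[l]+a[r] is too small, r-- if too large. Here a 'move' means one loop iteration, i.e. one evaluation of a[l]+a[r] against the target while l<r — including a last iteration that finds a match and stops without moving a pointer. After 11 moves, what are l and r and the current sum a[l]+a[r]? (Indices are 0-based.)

l=10, r=14, sum=62

[0,15] -2+36=34 <62 → l++
[1,15] 5+36=41 <62 → l++
[2,15] 6+36=42 <62 → l++
[3,15] 9+36=45 <62 → l++
[4,15] 11+36=47 <62 → l++
[5,15] 17+36=53 <62 → l++
[6,15] 18+36=54 <62 → l++
[7,15] 19+36=55 <62 → l++
[8,15] 20+36=56 <62 → l++
[9,15] 22+36=58 <62 → l++
[10,15] 27+36=63 >62 → r--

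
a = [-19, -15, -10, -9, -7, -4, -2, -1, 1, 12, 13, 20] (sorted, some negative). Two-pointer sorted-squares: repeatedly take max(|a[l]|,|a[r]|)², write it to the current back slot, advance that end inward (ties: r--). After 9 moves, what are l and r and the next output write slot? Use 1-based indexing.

l=7, r=9, next write slot=3

[1,12] |-19|<=|20| out[12]=400 → r--
[1,11] |-19|>|13| out[11]=361 → l++
[2,11] |-15|>|13| out[10]=225 → l++
[3,11] |-10|<=|13| out[9]=169 → r--
[3,10] |-10|<=|12| out[8]=144 → r--
[3,9] |-10|>|1| out[7]=100 → l++
[4,9] |-9|>|1| out[6]=81 → l++
[5,9] |-7|>|1| out[5]=49 → l++
[6,9] |-4|>|1| out[4]=16 → l++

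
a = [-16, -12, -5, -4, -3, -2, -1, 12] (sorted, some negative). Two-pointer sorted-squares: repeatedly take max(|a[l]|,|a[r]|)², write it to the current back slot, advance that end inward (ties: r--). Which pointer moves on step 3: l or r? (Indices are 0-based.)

[0,7] |-16|>|12| out[7]=256 → l++
[1,7] |-12|<=|12| out[6]=144 → r--
[1,6] |-12|>|-1| out[5]=144 → l++

l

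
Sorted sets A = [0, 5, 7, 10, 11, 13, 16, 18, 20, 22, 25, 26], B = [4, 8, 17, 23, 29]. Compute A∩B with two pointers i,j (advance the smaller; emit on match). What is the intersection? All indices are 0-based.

intersection = []

[i=0,j=0] 0<4 → i++
[i=1,j=0] 5>4 → j++
[i=1,j=1] 5<8 → i++
[i=2,j=1] 7<8 → i++
[i=3,j=1] 10>8 → j++
[i=3,j=2] 10<17 → i++
[i=4,j=2] 11<17 → i++
[i=5,j=2] 13<17 → i++
[i=6,j=2] 16<17 → i++
[i=7,j=2] 18>17 → j++
[i=7,j=3] 18<23 → i++
[i=8,j=3] 20<23 → i++
[i=9,j=3] 22<23 → i++
[i=10,j=3] 25>23 → j++
[i=10,j=4] 25<29 → i++
[i=11,j=4] 26<29 → i++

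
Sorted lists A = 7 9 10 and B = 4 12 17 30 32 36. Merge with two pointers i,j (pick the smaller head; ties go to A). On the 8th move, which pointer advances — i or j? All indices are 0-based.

[i=0,j=0] A[i]=7>B[j]=4 take 4 → j++
[i=0,j=1] A[i]=7<=B[j]=12 take 7 → i++
[i=1,j=1] A[i]=9<=B[j]=12 take 9 → i++
[i=2,j=1] A[i]=10<=B[j]=12 take 10 → i++
[i=3,j=1] A done, take B[j]=12 → j++
[i=3,j=2] A done, take B[j]=17 → j++
[i=3,j=3] A done, take B[j]=30 → j++
[i=3,j=4] A done, take B[j]=32 → j++

j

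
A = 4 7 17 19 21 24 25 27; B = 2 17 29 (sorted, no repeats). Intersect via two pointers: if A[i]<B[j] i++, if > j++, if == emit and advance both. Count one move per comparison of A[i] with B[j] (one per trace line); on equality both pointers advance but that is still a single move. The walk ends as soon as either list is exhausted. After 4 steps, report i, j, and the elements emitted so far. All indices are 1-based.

i=4, j=3, emitted=[17]

i=1 j=1: 4>2, j++
i=1 j=2: 4<17, i++
i=2 j=2: 7<17, i++
i=3 j=2: 17==17 emit, i++,j++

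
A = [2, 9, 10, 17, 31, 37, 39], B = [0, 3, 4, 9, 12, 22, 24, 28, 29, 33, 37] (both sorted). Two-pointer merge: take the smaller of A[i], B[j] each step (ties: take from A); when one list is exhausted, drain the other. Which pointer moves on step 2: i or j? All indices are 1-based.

[i=1,j=1] A[i]=2>B[j]=0 take 0 → j++
[i=1,j=2] A[i]=2<=B[j]=3 take 2 → i++

i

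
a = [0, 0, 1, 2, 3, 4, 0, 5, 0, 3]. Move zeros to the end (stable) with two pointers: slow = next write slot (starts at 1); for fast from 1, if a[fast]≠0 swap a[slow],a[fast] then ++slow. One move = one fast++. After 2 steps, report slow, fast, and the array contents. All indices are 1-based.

slow=1, fast=3, a=[0, 0, 1, 2, 3, 4, 0, 5, 0, 3]

slow=1 fast=1: a[fast]=0, fast++
slow=1 fast=2: a[fast]=0, fast++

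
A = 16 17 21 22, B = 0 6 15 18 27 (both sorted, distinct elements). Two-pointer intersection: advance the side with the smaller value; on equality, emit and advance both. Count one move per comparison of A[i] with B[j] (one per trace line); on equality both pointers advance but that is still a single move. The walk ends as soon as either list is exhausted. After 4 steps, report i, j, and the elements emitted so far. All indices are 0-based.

i=0 j=0: 16>0, j++
i=0 j=1: 16>6, j++
i=0 j=2: 16>15, j++
i=0 j=3: 16<18, i++

i=1, j=3, emitted=[]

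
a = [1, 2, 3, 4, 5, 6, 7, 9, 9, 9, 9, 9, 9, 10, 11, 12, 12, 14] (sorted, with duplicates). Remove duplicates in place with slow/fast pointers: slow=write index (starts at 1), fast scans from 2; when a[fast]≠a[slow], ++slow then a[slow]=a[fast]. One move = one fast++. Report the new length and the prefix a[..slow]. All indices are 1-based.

length 12; prefix = [1, 2, 3, 4, 5, 6, 7, 9, 10, 11, 12, 14]

(s=1,f=2) a[fast]=2≠a[slow]=1 write a[2]=2 → slow++,fast++
(s=2,f=3) a[fast]=3≠a[slow]=2 write a[3]=3 → slow++,fast++
(s=3,f=4) a[fast]=4≠a[slow]=3 write a[4]=4 → slow++,fast++
(s=4,f=5) a[fast]=5≠a[slow]=4 write a[5]=5 → slow++,fast++
(s=5,f=6) a[fast]=6≠a[slow]=5 write a[6]=6 → slow++,fast++
(s=6,f=7) a[fast]=7≠a[slow]=6 write a[7]=7 → slow++,fast++
(s=7,f=8) a[fast]=9≠a[slow]=7 write a[8]=9 → slow++,fast++
(s=8,f=9) a[fast]=9=a[slow] dup → fast++
(s=8,f=10) a[fast]=9=a[slow] dup → fast++
(s=8,f=11) a[fast]=9=a[slow] dup → fast++
(s=8,f=12) a[fast]=9=a[slow] dup → fast++
(s=8,f=13) a[fast]=9=a[slow] dup → fast++
(s=8,f=14) a[fast]=10≠a[slow]=9 write a[9]=10 → slow++,fast++
(s=9,f=15) a[fast]=11≠a[slow]=10 write a[10]=11 → slow++,fast++
(s=10,f=16) a[fast]=12≠a[slow]=11 write a[11]=12 → slow++,fast++
(s=11,f=17) a[fast]=12=a[slow] dup → fast++
(s=11,f=18) a[fast]=14≠a[slow]=12 write a[12]=14 → slow++,fast++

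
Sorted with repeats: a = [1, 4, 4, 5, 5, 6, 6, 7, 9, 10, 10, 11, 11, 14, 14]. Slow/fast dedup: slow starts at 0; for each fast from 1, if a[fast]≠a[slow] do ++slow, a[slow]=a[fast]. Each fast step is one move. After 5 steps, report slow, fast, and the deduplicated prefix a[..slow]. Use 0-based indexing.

(s=0,f=1) a[fast]=4≠a[slow]=1 write a[1]=4 → slow++,fast++
(s=1,f=2) a[fast]=4=a[slow] dup → fast++
(s=1,f=3) a[fast]=5≠a[slow]=4 write a[2]=5 → slow++,fast++
(s=2,f=4) a[fast]=5=a[slow] dup → fast++
(s=2,f=5) a[fast]=6≠a[slow]=5 write a[3]=6 → slow++,fast++

slow=3, fast=6, prefix=[1, 4, 5, 6]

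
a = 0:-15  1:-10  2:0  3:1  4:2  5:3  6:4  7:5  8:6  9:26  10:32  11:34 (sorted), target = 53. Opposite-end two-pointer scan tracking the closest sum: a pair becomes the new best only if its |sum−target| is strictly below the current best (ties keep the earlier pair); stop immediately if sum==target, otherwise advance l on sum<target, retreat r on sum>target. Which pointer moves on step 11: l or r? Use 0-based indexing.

r

[0,11] -15+34=19 d=34 * → l++
[1,11] -10+34=24 d=29 * → l++
[2,11] 0+34=34 d=19 * → l++
[3,11] 1+34=35 d=18 * → l++
[4,11] 2+34=36 d=17 * → l++
[5,11] 3+34=37 d=16 * → l++
[6,11] 4+34=38 d=15 * → l++
[7,11] 5+34=39 d=14 * → l++
[8,11] 6+34=40 d=13 * → l++
[9,11] 26+34=60 d=7 * → r--
[9,10] 26+32=58 d=5 * → r--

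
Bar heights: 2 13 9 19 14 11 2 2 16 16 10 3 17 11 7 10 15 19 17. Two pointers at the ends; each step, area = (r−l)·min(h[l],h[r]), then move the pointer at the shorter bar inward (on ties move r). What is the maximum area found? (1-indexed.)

[1,19] min(2,17)*18=36 best=36 * → l++
[2,19] min(13,17)*17=221 best=221 * → l++
[3,19] min(9,17)*16=144 best=221 → l++
[4,19] min(19,17)*15=255 best=255 * → r--
[4,18] min(19,19)*14=266 best=266 * → r--
[4,17] min(19,15)*13=195 best=266 → r--
[4,16] min(19,10)*12=120 best=266 → r--
[4,15] min(19,7)*11=77 best=266 → r--
[4,14] min(19,11)*10=110 best=266 → r--
[4,13] min(19,17)*9=153 best=266 → r--
[4,12] min(19,3)*8=24 best=266 → r--
[4,11] min(19,10)*7=70 best=266 → r--
[4,10] min(19,16)*6=96 best=266 → r--
[4,9] min(19,16)*5=80 best=266 → r--
[4,8] min(19,2)*4=8 best=266 → r--
[4,7] min(19,2)*3=6 best=266 → r--
[4,6] min(19,11)*2=22 best=266 → r--
[4,5] min(19,14)*1=14 best=266 → r--

max area = 266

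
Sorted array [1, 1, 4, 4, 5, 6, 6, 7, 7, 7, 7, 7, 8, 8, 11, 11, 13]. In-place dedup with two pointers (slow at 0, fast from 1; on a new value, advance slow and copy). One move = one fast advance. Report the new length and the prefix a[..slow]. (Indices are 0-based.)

length 8; prefix = [1, 4, 5, 6, 7, 8, 11, 13]

(s=0,f=1) a[fast]=1=a[slow] dup → fast++
(s=0,f=2) a[fast]=4≠a[slow]=1 write a[1]=4 → slow++,fast++
(s=1,f=3) a[fast]=4=a[slow] dup → fast++
(s=1,f=4) a[fast]=5≠a[slow]=4 write a[2]=5 → slow++,fast++
(s=2,f=5) a[fast]=6≠a[slow]=5 write a[3]=6 → slow++,fast++
(s=3,f=6) a[fast]=6=a[slow] dup → fast++
(s=3,f=7) a[fast]=7≠a[slow]=6 write a[4]=7 → slow++,fast++
(s=4,f=8) a[fast]=7=a[slow] dup → fast++
(s=4,f=9) a[fast]=7=a[slow] dup → fast++
(s=4,f=10) a[fast]=7=a[slow] dup → fast++
(s=4,f=11) a[fast]=7=a[slow] dup → fast++
(s=4,f=12) a[fast]=8≠a[slow]=7 write a[5]=8 → slow++,fast++
(s=5,f=13) a[fast]=8=a[slow] dup → fast++
(s=5,f=14) a[fast]=11≠a[slow]=8 write a[6]=11 → slow++,fast++
(s=6,f=15) a[fast]=11=a[slow] dup → fast++
(s=6,f=16) a[fast]=13≠a[slow]=11 write a[7]=13 → slow++,fast++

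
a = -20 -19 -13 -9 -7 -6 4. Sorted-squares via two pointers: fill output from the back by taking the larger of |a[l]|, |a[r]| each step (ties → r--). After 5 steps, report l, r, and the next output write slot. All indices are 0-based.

l=0 r=6: |-20|>|4| out[6]=400, l++
l=1 r=6: |-19|>|4| out[5]=361, l++
l=2 r=6: |-13|>|4| out[4]=169, l++
l=3 r=6: |-9|>|4| out[3]=81, l++
l=4 r=6: |-7|>|4| out[2]=49, l++

l=5, r=6, next write slot=1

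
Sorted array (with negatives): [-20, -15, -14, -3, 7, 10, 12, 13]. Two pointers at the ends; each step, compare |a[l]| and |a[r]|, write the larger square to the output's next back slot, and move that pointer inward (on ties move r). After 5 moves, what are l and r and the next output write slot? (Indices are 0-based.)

l=3, r=5, next write slot=2

[0,7] |-20|>|13| out[7]=400 → l++
[1,7] |-15|>|13| out[6]=225 → l++
[2,7] |-14|>|13| out[5]=196 → l++
[3,7] |-3|<=|13| out[4]=169 → r--
[3,6] |-3|<=|12| out[3]=144 → r--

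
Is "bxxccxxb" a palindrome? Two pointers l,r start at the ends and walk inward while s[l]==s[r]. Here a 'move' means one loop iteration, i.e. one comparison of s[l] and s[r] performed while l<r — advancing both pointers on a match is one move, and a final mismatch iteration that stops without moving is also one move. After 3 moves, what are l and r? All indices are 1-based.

l=4, r=5

[1,8] 'b'=='b' → l++,r--
[2,7] 'x'=='x' → l++,r--
[3,6] 'x'=='x' → l++,r--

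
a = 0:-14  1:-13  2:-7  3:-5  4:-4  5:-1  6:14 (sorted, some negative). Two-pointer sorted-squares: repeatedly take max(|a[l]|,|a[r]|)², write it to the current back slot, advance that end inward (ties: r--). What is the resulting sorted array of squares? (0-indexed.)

l=0 r=6: |-14|<=|14| out[6]=196, r--
l=0 r=5: |-14|>|-1| out[5]=196, l++
l=1 r=5: |-13|>|-1| out[4]=169, l++
l=2 r=5: |-7|>|-1| out[3]=49, l++
l=3 r=5: |-5|>|-1| out[2]=25, l++
l=4 r=5: |-4|>|-1| out[1]=16, l++
l=5 r=5: |-1|<=|-1| out[0]=1, r--

[1, 16, 25, 49, 169, 196, 196]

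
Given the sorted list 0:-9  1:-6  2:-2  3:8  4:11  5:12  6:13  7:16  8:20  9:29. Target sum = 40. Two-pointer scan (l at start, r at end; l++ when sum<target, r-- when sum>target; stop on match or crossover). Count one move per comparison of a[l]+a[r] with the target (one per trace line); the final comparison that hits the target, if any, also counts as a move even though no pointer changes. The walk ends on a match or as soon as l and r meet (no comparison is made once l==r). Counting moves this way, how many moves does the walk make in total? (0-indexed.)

5 moves

l=0 r=9: -9+29=20 <40, l++
l=1 r=9: -6+29=23 <40, l++
l=2 r=9: -2+29=27 <40, l++
l=3 r=9: 8+29=37 <40, l++
l=4 r=9: 11+29=40, found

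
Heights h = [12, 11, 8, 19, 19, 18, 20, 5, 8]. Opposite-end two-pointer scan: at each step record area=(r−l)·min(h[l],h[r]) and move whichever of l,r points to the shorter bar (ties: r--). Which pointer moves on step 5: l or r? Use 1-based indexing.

l

[1,9] min(12,8)*8=64 best=64 * → r--
[1,8] min(12,5)*7=35 best=64 → r--
[1,7] min(12,20)*6=72 best=72 * → l++
[2,7] min(11,20)*5=55 best=72 → l++
[3,7] min(8,20)*4=32 best=72 → l++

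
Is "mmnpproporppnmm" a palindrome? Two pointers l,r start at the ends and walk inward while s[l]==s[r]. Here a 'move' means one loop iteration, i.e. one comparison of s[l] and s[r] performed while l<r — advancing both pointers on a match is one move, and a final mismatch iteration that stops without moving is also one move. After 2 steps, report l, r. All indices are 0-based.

l=2, r=12

[0,14] 'm'=='m' → l++,r--
[1,13] 'm'=='m' → l++,r--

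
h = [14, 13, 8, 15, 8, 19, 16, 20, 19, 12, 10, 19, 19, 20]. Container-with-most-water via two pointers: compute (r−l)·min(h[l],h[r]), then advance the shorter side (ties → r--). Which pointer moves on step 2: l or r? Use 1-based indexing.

l

[1,14] min(14,20)*13=182 best=182 * → l++
[2,14] min(13,20)*12=156 best=182 → l++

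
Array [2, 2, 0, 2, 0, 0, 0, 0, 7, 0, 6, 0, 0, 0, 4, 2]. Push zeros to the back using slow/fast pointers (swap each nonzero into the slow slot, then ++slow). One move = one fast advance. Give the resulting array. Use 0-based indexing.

[2, 2, 2, 7, 6, 4, 2, 0, 0, 0, 0, 0, 0, 0, 0, 0]

slow=0 fast=0: a[fast]=2≠0 swap→a[0]=2, slow++,fast++
slow=1 fast=1: a[fast]=2≠0 swap→a[1]=2, slow++,fast++
slow=2 fast=2: a[fast]=0, fast++
slow=2 fast=3: a[fast]=2≠0 swap→a[2]=2, slow++,fast++
slow=3 fast=4: a[fast]=0, fast++
slow=3 fast=5: a[fast]=0, fast++
slow=3 fast=6: a[fast]=0, fast++
slow=3 fast=7: a[fast]=0, fast++
slow=3 fast=8: a[fast]=7≠0 swap→a[3]=7, slow++,fast++
slow=4 fast=9: a[fast]=0, fast++
slow=4 fast=10: a[fast]=6≠0 swap→a[4]=6, slow++,fast++
slow=5 fast=11: a[fast]=0, fast++
slow=5 fast=12: a[fast]=0, fast++
slow=5 fast=13: a[fast]=0, fast++
slow=5 fast=14: a[fast]=4≠0 swap→a[5]=4, slow++,fast++
slow=6 fast=15: a[fast]=2≠0 swap→a[6]=2, slow++,fast++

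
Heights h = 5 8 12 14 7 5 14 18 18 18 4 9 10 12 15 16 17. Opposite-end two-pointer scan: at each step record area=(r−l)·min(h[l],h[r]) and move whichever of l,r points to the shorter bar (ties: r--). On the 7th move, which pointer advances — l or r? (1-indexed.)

l

[1,17] min(5,17)*16=80 best=80 * → l++
[2,17] min(8,17)*15=120 best=120 * → l++
[3,17] min(12,17)*14=168 best=168 * → l++
[4,17] min(14,17)*13=182 best=182 * → l++
[5,17] min(7,17)*12=84 best=182 → l++
[6,17] min(5,17)*11=55 best=182 → l++
[7,17] min(14,17)*10=140 best=182 → l++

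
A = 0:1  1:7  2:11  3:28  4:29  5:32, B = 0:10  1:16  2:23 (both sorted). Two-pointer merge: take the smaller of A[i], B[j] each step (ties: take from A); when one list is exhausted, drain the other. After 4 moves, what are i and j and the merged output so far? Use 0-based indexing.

[i=0,j=0] A[i]=1<=B[j]=10 take 1 → i++
[i=1,j=0] A[i]=7<=B[j]=10 take 7 → i++
[i=2,j=0] A[i]=11>B[j]=10 take 10 → j++
[i=2,j=1] A[i]=11<=B[j]=16 take 11 → i++

i=3, j=1, merged so far=[1, 7, 10, 11]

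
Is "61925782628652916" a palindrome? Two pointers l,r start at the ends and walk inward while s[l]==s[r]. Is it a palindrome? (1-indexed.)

not a palindrome (mismatch at 6,12)

[1,17] '6'=='6' → l++,r--
[2,16] '1'=='1' → l++,r--
[3,15] '9'=='9' → l++,r--
[4,14] '2'=='2' → l++,r--
[5,13] '5'=='5' → l++,r--
[6,12] '7'!='6' → stop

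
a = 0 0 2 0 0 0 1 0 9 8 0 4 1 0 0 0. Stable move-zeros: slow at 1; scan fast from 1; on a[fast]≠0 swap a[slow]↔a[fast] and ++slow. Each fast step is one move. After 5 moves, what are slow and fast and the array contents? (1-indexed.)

slow=2, fast=6, a=[2, 0, 0, 0, 0, 0, 1, 0, 9, 8, 0, 4, 1, 0, 0, 0]

slow=1 fast=1: a[fast]=0, fast++
slow=1 fast=2: a[fast]=0, fast++
slow=1 fast=3: a[fast]=2≠0 swap→a[1]=2, slow++,fast++
slow=2 fast=4: a[fast]=0, fast++
slow=2 fast=5: a[fast]=0, fast++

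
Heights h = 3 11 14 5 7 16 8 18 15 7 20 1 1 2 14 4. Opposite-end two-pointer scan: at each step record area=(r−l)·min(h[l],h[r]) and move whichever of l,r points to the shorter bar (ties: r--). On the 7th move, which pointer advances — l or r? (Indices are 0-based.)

r

l=0 r=15: min(3,4)*15=45 best=45 *, l++
l=1 r=15: min(11,4)*14=56 best=56 *, r--
l=1 r=14: min(11,14)*13=143 best=143 *, l++
l=2 r=14: min(14,14)*12=168 best=168 *, r--
l=2 r=13: min(14,2)*11=22 best=168, r--
l=2 r=12: min(14,1)*10=10 best=168, r--
l=2 r=11: min(14,1)*9=9 best=168, r--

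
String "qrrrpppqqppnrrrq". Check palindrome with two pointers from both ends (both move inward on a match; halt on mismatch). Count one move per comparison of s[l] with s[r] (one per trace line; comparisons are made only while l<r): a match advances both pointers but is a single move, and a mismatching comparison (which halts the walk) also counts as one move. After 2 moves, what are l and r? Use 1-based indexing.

l=3, r=14

l=1 r=16: 'q'=='q', l++,r--
l=2 r=15: 'r'=='r', l++,r--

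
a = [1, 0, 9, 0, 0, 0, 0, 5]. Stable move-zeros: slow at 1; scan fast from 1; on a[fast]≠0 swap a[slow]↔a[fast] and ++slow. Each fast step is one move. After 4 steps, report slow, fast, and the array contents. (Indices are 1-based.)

slow=3, fast=5, a=[1, 9, 0, 0, 0, 0, 0, 5]

slow=1 fast=1: a[fast]=1≠0 swap→a[1]=1, slow++,fast++
slow=2 fast=2: a[fast]=0, fast++
slow=2 fast=3: a[fast]=9≠0 swap→a[2]=9, slow++,fast++
slow=3 fast=4: a[fast]=0, fast++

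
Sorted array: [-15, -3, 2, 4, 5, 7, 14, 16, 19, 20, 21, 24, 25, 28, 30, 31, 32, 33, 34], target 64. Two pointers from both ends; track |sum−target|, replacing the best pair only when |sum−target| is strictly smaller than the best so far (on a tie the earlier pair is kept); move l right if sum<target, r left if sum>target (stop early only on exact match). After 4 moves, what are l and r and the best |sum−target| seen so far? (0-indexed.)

[0,18] -15+34=19 d=45 * → l++
[1,18] -3+34=31 d=33 * → l++
[2,18] 2+34=36 d=28 * → l++
[3,18] 4+34=38 d=26 * → l++

l=4, r=18, best |Δ|=26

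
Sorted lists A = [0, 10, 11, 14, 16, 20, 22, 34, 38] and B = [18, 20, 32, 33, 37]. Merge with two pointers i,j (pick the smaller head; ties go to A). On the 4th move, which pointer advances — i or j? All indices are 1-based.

[i=1,j=1] A[i]=0<=B[j]=18 take 0 → i++
[i=2,j=1] A[i]=10<=B[j]=18 take 10 → i++
[i=3,j=1] A[i]=11<=B[j]=18 take 11 → i++
[i=4,j=1] A[i]=14<=B[j]=18 take 14 → i++

i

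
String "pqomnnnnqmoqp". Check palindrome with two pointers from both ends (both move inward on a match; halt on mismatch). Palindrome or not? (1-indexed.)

[1,13] 'p'=='p' → l++,r--
[2,12] 'q'=='q' → l++,r--
[3,11] 'o'=='o' → l++,r--
[4,10] 'm'=='m' → l++,r--
[5,9] 'n'!='q' → stop

not a palindrome (mismatch at 5,9)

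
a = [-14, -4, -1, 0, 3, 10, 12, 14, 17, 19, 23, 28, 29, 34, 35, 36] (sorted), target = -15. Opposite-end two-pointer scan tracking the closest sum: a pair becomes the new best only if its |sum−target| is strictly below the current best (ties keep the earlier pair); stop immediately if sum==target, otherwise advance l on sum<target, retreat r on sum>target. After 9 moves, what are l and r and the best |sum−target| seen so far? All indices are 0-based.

l=0, r=6, best |Δ|=15

[0,15] -14+36=22 d=37 * → r--
[0,14] -14+35=21 d=36 * → r--
[0,13] -14+34=20 d=35 * → r--
[0,12] -14+29=15 d=30 * → r--
[0,11] -14+28=14 d=29 * → r--
[0,10] -14+23=9 d=24 * → r--
[0,9] -14+19=5 d=20 * → r--
[0,8] -14+17=3 d=18 * → r--
[0,7] -14+14=0 d=15 * → r--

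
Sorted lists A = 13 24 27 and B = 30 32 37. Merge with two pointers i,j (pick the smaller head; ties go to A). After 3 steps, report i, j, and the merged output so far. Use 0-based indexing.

i=3, j=0, merged so far=[13, 24, 27]

[i=0,j=0] A[i]=13<=B[j]=30 take 13 → i++
[i=1,j=0] A[i]=24<=B[j]=30 take 24 → i++
[i=2,j=0] A[i]=27<=B[j]=30 take 27 → i++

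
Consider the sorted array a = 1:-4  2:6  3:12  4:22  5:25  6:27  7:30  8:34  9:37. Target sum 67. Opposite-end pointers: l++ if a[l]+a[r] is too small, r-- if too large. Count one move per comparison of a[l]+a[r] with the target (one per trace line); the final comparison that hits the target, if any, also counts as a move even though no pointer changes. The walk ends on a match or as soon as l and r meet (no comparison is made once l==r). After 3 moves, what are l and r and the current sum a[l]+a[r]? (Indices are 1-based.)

l=4, r=9, sum=59

[1,9] -4+37=33 <67 → l++
[2,9] 6+37=43 <67 → l++
[3,9] 12+37=49 <67 → l++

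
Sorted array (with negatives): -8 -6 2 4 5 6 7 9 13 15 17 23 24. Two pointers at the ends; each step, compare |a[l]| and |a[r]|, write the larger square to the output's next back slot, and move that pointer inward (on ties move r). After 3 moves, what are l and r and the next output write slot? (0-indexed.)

l=0 r=12: |-8|<=|24| out[12]=576, r--
l=0 r=11: |-8|<=|23| out[11]=529, r--
l=0 r=10: |-8|<=|17| out[10]=289, r--

l=0, r=9, next write slot=9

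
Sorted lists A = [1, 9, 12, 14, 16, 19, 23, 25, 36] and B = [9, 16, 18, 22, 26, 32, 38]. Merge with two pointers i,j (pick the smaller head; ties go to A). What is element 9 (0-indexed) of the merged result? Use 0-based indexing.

merged[9] = 22

i=0 j=0: A[i]=1<=B[j]=9 take 1, i++
i=1 j=0: A[i]=9<=B[j]=9 take 9, i++
i=2 j=0: A[i]=12>B[j]=9 take 9, j++
i=2 j=1: A[i]=12<=B[j]=16 take 12, i++
i=3 j=1: A[i]=14<=B[j]=16 take 14, i++
i=4 j=1: A[i]=16<=B[j]=16 take 16, i++
i=5 j=1: A[i]=19>B[j]=16 take 16, j++
i=5 j=2: A[i]=19>B[j]=18 take 18, j++
i=5 j=3: A[i]=19<=B[j]=22 take 19, i++
i=6 j=3: A[i]=23>B[j]=22 take 22, j++
i=6 j=4: A[i]=23<=B[j]=26 take 23, i++
i=7 j=4: A[i]=25<=B[j]=26 take 25, i++
i=8 j=4: A[i]=36>B[j]=26 take 26, j++
i=8 j=5: A[i]=36>B[j]=32 take 32, j++
i=8 j=6: A[i]=36<=B[j]=38 take 36, i++
i=9 j=6: A done, take B[j]=38, j++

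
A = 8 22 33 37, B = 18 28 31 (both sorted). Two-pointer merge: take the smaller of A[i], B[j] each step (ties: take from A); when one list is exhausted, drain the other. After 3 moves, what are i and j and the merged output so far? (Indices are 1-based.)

[i=1,j=1] A[i]=8<=B[j]=18 take 8 → i++
[i=2,j=1] A[i]=22>B[j]=18 take 18 → j++
[i=2,j=2] A[i]=22<=B[j]=28 take 22 → i++

i=3, j=2, merged so far=[8, 18, 22]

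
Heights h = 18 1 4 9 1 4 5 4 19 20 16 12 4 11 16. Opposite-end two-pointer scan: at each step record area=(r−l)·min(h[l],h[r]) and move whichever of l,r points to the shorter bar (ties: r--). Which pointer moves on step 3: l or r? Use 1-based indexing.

r

l=1 r=15: min(18,16)*14=224 best=224 *, r--
l=1 r=14: min(18,11)*13=143 best=224, r--
l=1 r=13: min(18,4)*12=48 best=224, r--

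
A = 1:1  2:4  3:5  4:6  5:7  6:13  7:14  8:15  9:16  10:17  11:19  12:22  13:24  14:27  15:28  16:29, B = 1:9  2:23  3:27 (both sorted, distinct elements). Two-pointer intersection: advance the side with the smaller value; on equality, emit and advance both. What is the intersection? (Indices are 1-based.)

intersection = [27]

[i=1,j=1] 1<9 → i++
[i=2,j=1] 4<9 → i++
[i=3,j=1] 5<9 → i++
[i=4,j=1] 6<9 → i++
[i=5,j=1] 7<9 → i++
[i=6,j=1] 13>9 → j++
[i=6,j=2] 13<23 → i++
[i=7,j=2] 14<23 → i++
[i=8,j=2] 15<23 → i++
[i=9,j=2] 16<23 → i++
[i=10,j=2] 17<23 → i++
[i=11,j=2] 19<23 → i++
[i=12,j=2] 22<23 → i++
[i=13,j=2] 24>23 → j++
[i=13,j=3] 24<27 → i++
[i=14,j=3] 27==27 emit → i++,j++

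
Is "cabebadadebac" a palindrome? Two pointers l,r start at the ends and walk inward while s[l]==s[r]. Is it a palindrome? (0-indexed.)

not a palindrome (mismatch at 4,8)

[0,12] 'c'=='c' → l++,r--
[1,11] 'a'=='a' → l++,r--
[2,10] 'b'=='b' → l++,r--
[3,9] 'e'=='e' → l++,r--
[4,8] 'b'!='d' → stop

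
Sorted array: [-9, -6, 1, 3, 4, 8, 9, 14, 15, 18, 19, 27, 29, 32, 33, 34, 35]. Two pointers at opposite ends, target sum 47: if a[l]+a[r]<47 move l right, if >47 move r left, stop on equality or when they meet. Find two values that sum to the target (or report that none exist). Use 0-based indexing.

(14, 33)

[0,16] -9+35=26 <47 → l++
[1,16] -6+35=29 <47 → l++
[2,16] 1+35=36 <47 → l++
[3,16] 3+35=38 <47 → l++
[4,16] 4+35=39 <47 → l++
[5,16] 8+35=43 <47 → l++
[6,16] 9+35=44 <47 → l++
[7,16] 14+35=49 >47 → r--
[7,15] 14+34=48 >47 → r--
[7,14] 14+33=47 → found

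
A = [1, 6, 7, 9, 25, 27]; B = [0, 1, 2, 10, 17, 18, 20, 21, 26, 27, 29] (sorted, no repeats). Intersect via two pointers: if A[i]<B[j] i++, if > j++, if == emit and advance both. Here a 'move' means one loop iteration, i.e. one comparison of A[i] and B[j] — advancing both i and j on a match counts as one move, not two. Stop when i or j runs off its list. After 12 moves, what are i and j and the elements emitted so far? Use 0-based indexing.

i=0 j=0: 1>0, j++
i=0 j=1: 1==1 emit, i++,j++
i=1 j=2: 6>2, j++
i=1 j=3: 6<10, i++
i=2 j=3: 7<10, i++
i=3 j=3: 9<10, i++
i=4 j=3: 25>10, j++
i=4 j=4: 25>17, j++
i=4 j=5: 25>18, j++
i=4 j=6: 25>20, j++
i=4 j=7: 25>21, j++
i=4 j=8: 25<26, i++

i=5, j=8, emitted=[1]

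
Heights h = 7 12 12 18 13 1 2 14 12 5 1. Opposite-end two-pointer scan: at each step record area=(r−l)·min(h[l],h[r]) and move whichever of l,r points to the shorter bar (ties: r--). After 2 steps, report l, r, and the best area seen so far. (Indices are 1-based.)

[1,11] min(7,1)*10=10 best=10 * → r--
[1,10] min(7,5)*9=45 best=45 * → r--

l=1, r=9, best area=45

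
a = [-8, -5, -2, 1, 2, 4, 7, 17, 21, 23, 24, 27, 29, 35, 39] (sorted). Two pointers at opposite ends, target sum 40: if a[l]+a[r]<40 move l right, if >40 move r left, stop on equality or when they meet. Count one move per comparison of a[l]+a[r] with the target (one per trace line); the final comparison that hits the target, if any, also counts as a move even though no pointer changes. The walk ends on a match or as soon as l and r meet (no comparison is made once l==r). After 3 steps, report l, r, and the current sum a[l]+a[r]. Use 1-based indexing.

l=1 r=15: -8+39=31 <40, l++
l=2 r=15: -5+39=34 <40, l++
l=3 r=15: -2+39=37 <40, l++

l=4, r=15, sum=40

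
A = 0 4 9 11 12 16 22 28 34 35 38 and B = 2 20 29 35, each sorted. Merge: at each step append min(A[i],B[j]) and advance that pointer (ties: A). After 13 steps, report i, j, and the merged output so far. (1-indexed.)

i=11, j=4, merged so far=[0, 2, 4, 9, 11, 12, 16, 20, 22, 28, 29, 34, 35]

[i=1,j=1] A[i]=0<=B[j]=2 take 0 → i++
[i=2,j=1] A[i]=4>B[j]=2 take 2 → j++
[i=2,j=2] A[i]=4<=B[j]=20 take 4 → i++
[i=3,j=2] A[i]=9<=B[j]=20 take 9 → i++
[i=4,j=2] A[i]=11<=B[j]=20 take 11 → i++
[i=5,j=2] A[i]=12<=B[j]=20 take 12 → i++
[i=6,j=2] A[i]=16<=B[j]=20 take 16 → i++
[i=7,j=2] A[i]=22>B[j]=20 take 20 → j++
[i=7,j=3] A[i]=22<=B[j]=29 take 22 → i++
[i=8,j=3] A[i]=28<=B[j]=29 take 28 → i++
[i=9,j=3] A[i]=34>B[j]=29 take 29 → j++
[i=9,j=4] A[i]=34<=B[j]=35 take 34 → i++
[i=10,j=4] A[i]=35<=B[j]=35 take 35 → i++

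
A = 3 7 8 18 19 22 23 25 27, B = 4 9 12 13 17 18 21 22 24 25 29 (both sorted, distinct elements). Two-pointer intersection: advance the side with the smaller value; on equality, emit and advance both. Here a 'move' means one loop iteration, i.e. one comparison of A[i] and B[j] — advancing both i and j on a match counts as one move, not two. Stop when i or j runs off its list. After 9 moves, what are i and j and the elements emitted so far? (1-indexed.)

i=5, j=7, emitted=[18]

i=1 j=1: 3<4, i++
i=2 j=1: 7>4, j++
i=2 j=2: 7<9, i++
i=3 j=2: 8<9, i++
i=4 j=2: 18>9, j++
i=4 j=3: 18>12, j++
i=4 j=4: 18>13, j++
i=4 j=5: 18>17, j++
i=4 j=6: 18==18 emit, i++,j++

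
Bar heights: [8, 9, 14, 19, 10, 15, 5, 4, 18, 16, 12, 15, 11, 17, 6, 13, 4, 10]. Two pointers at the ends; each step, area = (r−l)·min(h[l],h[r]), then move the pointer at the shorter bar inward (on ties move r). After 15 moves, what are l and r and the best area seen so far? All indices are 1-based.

l=4, r=6, best area=170

l=1 r=18: min(8,10)*17=136 best=136 *, l++
l=2 r=18: min(9,10)*16=144 best=144 *, l++
l=3 r=18: min(14,10)*15=150 best=150 *, r--
l=3 r=17: min(14,4)*14=56 best=150, r--
l=3 r=16: min(14,13)*13=169 best=169 *, r--
l=3 r=15: min(14,6)*12=72 best=169, r--
l=3 r=14: min(14,17)*11=154 best=169, l++
l=4 r=14: min(19,17)*10=170 best=170 *, r--
l=4 r=13: min(19,11)*9=99 best=170, r--
l=4 r=12: min(19,15)*8=120 best=170, r--
l=4 r=11: min(19,12)*7=84 best=170, r--
l=4 r=10: min(19,16)*6=96 best=170, r--
l=4 r=9: min(19,18)*5=90 best=170, r--
l=4 r=8: min(19,4)*4=16 best=170, r--
l=4 r=7: min(19,5)*3=15 best=170, r--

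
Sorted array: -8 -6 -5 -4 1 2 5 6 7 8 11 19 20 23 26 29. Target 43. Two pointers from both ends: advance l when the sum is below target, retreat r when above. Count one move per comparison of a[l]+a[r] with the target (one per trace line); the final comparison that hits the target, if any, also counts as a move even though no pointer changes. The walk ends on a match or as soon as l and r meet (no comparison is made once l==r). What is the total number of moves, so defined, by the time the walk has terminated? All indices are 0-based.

[0,15] -8+29=21 <43 → l++
[1,15] -6+29=23 <43 → l++
[2,15] -5+29=24 <43 → l++
[3,15] -4+29=25 <43 → l++
[4,15] 1+29=30 <43 → l++
[5,15] 2+29=31 <43 → l++
[6,15] 5+29=34 <43 → l++
[7,15] 6+29=35 <43 → l++
[8,15] 7+29=36 <43 → l++
[9,15] 8+29=37 <43 → l++
[10,15] 11+29=40 <43 → l++
[11,15] 19+29=48 >43 → r--
[11,14] 19+26=45 >43 → r--
[11,13] 19+23=42 <43 → l++
[12,13] 20+23=43 → found

15 moves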